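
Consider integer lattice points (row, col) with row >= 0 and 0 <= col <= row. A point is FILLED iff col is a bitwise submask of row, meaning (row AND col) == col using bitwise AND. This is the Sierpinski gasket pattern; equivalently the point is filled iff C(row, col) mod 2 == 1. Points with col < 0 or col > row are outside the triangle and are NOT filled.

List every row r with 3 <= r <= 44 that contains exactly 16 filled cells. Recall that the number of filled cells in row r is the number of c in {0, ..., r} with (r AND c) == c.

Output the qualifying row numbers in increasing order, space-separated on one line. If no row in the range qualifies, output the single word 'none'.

Answer: 15 23 27 29 30 39 43

Derivation:
Row r has 2^popcount(r) filled cells, so we need popcount(r) = log2(16) = 4.
Scan r = 3..44 and keep those with exactly 4 one-bits:
r=3=11 popcount=2 -> skip
r=4=100 popcount=1 -> skip
r=5=101 popcount=2 -> skip
r=6=110 popcount=2 -> skip
r=7=111 popcount=3 -> skip
r=8=1000 popcount=1 -> skip
r=9=1001 popcount=2 -> skip
r=10=1010 popcount=2 -> skip
r=11=1011 popcount=3 -> skip
r=12=1100 popcount=2 -> skip
r=13=1101 popcount=3 -> skip
r=14=1110 popcount=3 -> skip
r=15=1111 popcount=4 -> KEEP
r=16=10000 popcount=1 -> skip
r=17=10001 popcount=2 -> skip
r=18=10010 popcount=2 -> skip
r=19=10011 popcount=3 -> skip
r=20=10100 popcount=2 -> skip
r=21=10101 popcount=3 -> skip
r=22=10110 popcount=3 -> skip
r=23=10111 popcount=4 -> KEEP
r=24=11000 popcount=2 -> skip
r=25=11001 popcount=3 -> skip
r=26=11010 popcount=3 -> skip
r=27=11011 popcount=4 -> KEEP
r=28=11100 popcount=3 -> skip
r=29=11101 popcount=4 -> KEEP
r=30=11110 popcount=4 -> KEEP
r=31=11111 popcount=5 -> skip
r=32=100000 popcount=1 -> skip
r=33=100001 popcount=2 -> skip
r=34=100010 popcount=2 -> skip
r=35=100011 popcount=3 -> skip
r=36=100100 popcount=2 -> skip
r=37=100101 popcount=3 -> skip
r=38=100110 popcount=3 -> skip
r=39=100111 popcount=4 -> KEEP
r=40=101000 popcount=2 -> skip
r=41=101001 popcount=3 -> skip
r=42=101010 popcount=3 -> skip
r=43=101011 popcount=4 -> KEEP
r=44=101100 popcount=3 -> skip
Kept rows: 15 23 27 29 30 39 43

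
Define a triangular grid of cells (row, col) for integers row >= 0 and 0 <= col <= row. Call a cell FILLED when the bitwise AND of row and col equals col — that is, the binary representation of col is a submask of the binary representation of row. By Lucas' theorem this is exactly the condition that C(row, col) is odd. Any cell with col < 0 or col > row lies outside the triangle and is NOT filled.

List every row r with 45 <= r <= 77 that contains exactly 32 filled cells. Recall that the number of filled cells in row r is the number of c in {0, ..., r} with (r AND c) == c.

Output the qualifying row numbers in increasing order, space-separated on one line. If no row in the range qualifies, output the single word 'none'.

Row r has 2^popcount(r) filled cells, so we need popcount(r) = log2(32) = 5.
Scan r = 45..77 and keep those with exactly 5 one-bits:
r=45=101101 popcount=4 -> skip
r=46=101110 popcount=4 -> skip
r=47=101111 popcount=5 -> KEEP
r=48=110000 popcount=2 -> skip
r=49=110001 popcount=3 -> skip
r=50=110010 popcount=3 -> skip
r=51=110011 popcount=4 -> skip
r=52=110100 popcount=3 -> skip
r=53=110101 popcount=4 -> skip
r=54=110110 popcount=4 -> skip
r=55=110111 popcount=5 -> KEEP
r=56=111000 popcount=3 -> skip
r=57=111001 popcount=4 -> skip
r=58=111010 popcount=4 -> skip
r=59=111011 popcount=5 -> KEEP
r=60=111100 popcount=4 -> skip
r=61=111101 popcount=5 -> KEEP
r=62=111110 popcount=5 -> KEEP
r=63=111111 popcount=6 -> skip
r=64=1000000 popcount=1 -> skip
r=65=1000001 popcount=2 -> skip
r=66=1000010 popcount=2 -> skip
r=67=1000011 popcount=3 -> skip
r=68=1000100 popcount=2 -> skip
r=69=1000101 popcount=3 -> skip
r=70=1000110 popcount=3 -> skip
r=71=1000111 popcount=4 -> skip
r=72=1001000 popcount=2 -> skip
r=73=1001001 popcount=3 -> skip
r=74=1001010 popcount=3 -> skip
r=75=1001011 popcount=4 -> skip
r=76=1001100 popcount=3 -> skip
r=77=1001101 popcount=4 -> skip
Kept rows: 47 55 59 61 62

Answer: 47 55 59 61 62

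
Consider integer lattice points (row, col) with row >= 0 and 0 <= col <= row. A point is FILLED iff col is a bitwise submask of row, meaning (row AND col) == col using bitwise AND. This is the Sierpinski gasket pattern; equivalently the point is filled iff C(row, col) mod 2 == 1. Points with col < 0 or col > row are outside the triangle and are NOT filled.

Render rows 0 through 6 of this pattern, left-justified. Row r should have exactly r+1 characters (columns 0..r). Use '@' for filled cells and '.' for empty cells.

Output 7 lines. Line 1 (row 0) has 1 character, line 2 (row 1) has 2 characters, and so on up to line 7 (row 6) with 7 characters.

r0=0: @
r1=1: @@
r2=10: @.@
r3=11: @@@@
r4=100: @...@
r5=101: @@..@@
r6=110: @.@.@.@

Answer: @
@@
@.@
@@@@
@...@
@@..@@
@.@.@.@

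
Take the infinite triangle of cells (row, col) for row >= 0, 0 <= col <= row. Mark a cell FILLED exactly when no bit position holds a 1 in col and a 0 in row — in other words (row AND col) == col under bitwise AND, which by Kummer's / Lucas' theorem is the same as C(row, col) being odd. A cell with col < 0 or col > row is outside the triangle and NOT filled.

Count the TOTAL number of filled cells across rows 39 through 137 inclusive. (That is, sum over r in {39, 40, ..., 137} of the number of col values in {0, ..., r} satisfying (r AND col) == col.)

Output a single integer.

r39=100111 pc4: +16 =16
r40=101000 pc2: +4 =20
r41=101001 pc3: +8 =28
r42=101010 pc3: +8 =36
r43=101011 pc4: +16 =52
r44=101100 pc3: +8 =60
r45=101101 pc4: +16 =76
r46=101110 pc4: +16 =92
r47=101111 pc5: +32 =124
r48=110000 pc2: +4 =128
r49=110001 pc3: +8 =136
r50=110010 pc3: +8 =144
r51=110011 pc4: +16 =160
r52=110100 pc3: +8 =168
r53=110101 pc4: +16 =184
r54=110110 pc4: +16 =200
r55=110111 pc5: +32 =232
r56=111000 pc3: +8 =240
r57=111001 pc4: +16 =256
r58=111010 pc4: +16 =272
r59=111011 pc5: +32 =304
r60=111100 pc4: +16 =320
r61=111101 pc5: +32 =352
r62=111110 pc5: +32 =384
r63=111111 pc6: +64 =448
r64=1000000 pc1: +2 =450
r65=1000001 pc2: +4 =454
r66=1000010 pc2: +4 =458
r67=1000011 pc3: +8 =466
r68=1000100 pc2: +4 =470
r69=1000101 pc3: +8 =478
r70=1000110 pc3: +8 =486
r71=1000111 pc4: +16 =502
r72=1001000 pc2: +4 =506
r73=1001001 pc3: +8 =514
r74=1001010 pc3: +8 =522
r75=1001011 pc4: +16 =538
r76=1001100 pc3: +8 =546
r77=1001101 pc4: +16 =562
r78=1001110 pc4: +16 =578
r79=1001111 pc5: +32 =610
r80=1010000 pc2: +4 =614
r81=1010001 pc3: +8 =622
r82=1010010 pc3: +8 =630
r83=1010011 pc4: +16 =646
r84=1010100 pc3: +8 =654
r85=1010101 pc4: +16 =670
r86=1010110 pc4: +16 =686
r87=1010111 pc5: +32 =718
r88=1011000 pc3: +8 =726
r89=1011001 pc4: +16 =742
r90=1011010 pc4: +16 =758
r91=1011011 pc5: +32 =790
r92=1011100 pc4: +16 =806
r93=1011101 pc5: +32 =838
r94=1011110 pc5: +32 =870
r95=1011111 pc6: +64 =934
r96=1100000 pc2: +4 =938
r97=1100001 pc3: +8 =946
r98=1100010 pc3: +8 =954
r99=1100011 pc4: +16 =970
r100=1100100 pc3: +8 =978
r101=1100101 pc4: +16 =994
r102=1100110 pc4: +16 =1010
r103=1100111 pc5: +32 =1042
r104=1101000 pc3: +8 =1050
r105=1101001 pc4: +16 =1066
r106=1101010 pc4: +16 =1082
r107=1101011 pc5: +32 =1114
r108=1101100 pc4: +16 =1130
r109=1101101 pc5: +32 =1162
r110=1101110 pc5: +32 =1194
r111=1101111 pc6: +64 =1258
r112=1110000 pc3: +8 =1266
r113=1110001 pc4: +16 =1282
r114=1110010 pc4: +16 =1298
r115=1110011 pc5: +32 =1330
r116=1110100 pc4: +16 =1346
r117=1110101 pc5: +32 =1378
r118=1110110 pc5: +32 =1410
r119=1110111 pc6: +64 =1474
r120=1111000 pc4: +16 =1490
r121=1111001 pc5: +32 =1522
r122=1111010 pc5: +32 =1554
r123=1111011 pc6: +64 =1618
r124=1111100 pc5: +32 =1650
r125=1111101 pc6: +64 =1714
r126=1111110 pc6: +64 =1778
r127=1111111 pc7: +128 =1906
r128=10000000 pc1: +2 =1908
r129=10000001 pc2: +4 =1912
r130=10000010 pc2: +4 =1916
r131=10000011 pc3: +8 =1924
r132=10000100 pc2: +4 =1928
r133=10000101 pc3: +8 =1936
r134=10000110 pc3: +8 =1944
r135=10000111 pc4: +16 =1960
r136=10001000 pc2: +4 =1964
r137=10001001 pc3: +8 =1972

Answer: 1972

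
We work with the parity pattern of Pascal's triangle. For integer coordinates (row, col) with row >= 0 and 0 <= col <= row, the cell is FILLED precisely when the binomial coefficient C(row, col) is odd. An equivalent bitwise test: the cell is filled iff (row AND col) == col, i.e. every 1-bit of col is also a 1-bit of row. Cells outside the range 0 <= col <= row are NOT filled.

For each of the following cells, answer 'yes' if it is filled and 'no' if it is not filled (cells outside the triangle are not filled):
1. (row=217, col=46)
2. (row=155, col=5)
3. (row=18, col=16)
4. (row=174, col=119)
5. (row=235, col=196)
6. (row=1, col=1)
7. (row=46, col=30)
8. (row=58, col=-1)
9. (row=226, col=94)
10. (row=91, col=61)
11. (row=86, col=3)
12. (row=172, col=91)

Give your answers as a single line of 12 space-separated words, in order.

Answer: no no yes no no yes no no no no no no

Derivation:
(217,46): row=0b11011001, col=0b101110, row AND col = 0b1000 = 8; 8 != 46 -> empty
(155,5): row=0b10011011, col=0b101, row AND col = 0b1 = 1; 1 != 5 -> empty
(18,16): row=0b10010, col=0b10000, row AND col = 0b10000 = 16; 16 == 16 -> filled
(174,119): row=0b10101110, col=0b1110111, row AND col = 0b100110 = 38; 38 != 119 -> empty
(235,196): row=0b11101011, col=0b11000100, row AND col = 0b11000000 = 192; 192 != 196 -> empty
(1,1): row=0b1, col=0b1, row AND col = 0b1 = 1; 1 == 1 -> filled
(46,30): row=0b101110, col=0b11110, row AND col = 0b1110 = 14; 14 != 30 -> empty
(58,-1): col outside [0, 58] -> not filled
(226,94): row=0b11100010, col=0b1011110, row AND col = 0b1000010 = 66; 66 != 94 -> empty
(91,61): row=0b1011011, col=0b111101, row AND col = 0b11001 = 25; 25 != 61 -> empty
(86,3): row=0b1010110, col=0b11, row AND col = 0b10 = 2; 2 != 3 -> empty
(172,91): row=0b10101100, col=0b1011011, row AND col = 0b1000 = 8; 8 != 91 -> empty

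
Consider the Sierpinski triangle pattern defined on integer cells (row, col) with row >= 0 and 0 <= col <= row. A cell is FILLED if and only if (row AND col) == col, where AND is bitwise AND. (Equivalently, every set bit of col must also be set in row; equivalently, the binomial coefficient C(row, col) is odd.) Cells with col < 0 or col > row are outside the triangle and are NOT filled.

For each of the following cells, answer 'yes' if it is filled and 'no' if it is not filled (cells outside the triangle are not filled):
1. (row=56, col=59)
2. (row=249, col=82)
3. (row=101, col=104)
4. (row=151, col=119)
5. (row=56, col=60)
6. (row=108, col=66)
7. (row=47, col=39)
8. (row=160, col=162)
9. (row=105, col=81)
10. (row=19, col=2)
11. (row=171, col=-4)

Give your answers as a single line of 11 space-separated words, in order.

Answer: no no no no no no yes no no yes no

Derivation:
(56,59): col outside [0, 56] -> not filled
(249,82): row=0b11111001, col=0b1010010, row AND col = 0b1010000 = 80; 80 != 82 -> empty
(101,104): col outside [0, 101] -> not filled
(151,119): row=0b10010111, col=0b1110111, row AND col = 0b10111 = 23; 23 != 119 -> empty
(56,60): col outside [0, 56] -> not filled
(108,66): row=0b1101100, col=0b1000010, row AND col = 0b1000000 = 64; 64 != 66 -> empty
(47,39): row=0b101111, col=0b100111, row AND col = 0b100111 = 39; 39 == 39 -> filled
(160,162): col outside [0, 160] -> not filled
(105,81): row=0b1101001, col=0b1010001, row AND col = 0b1000001 = 65; 65 != 81 -> empty
(19,2): row=0b10011, col=0b10, row AND col = 0b10 = 2; 2 == 2 -> filled
(171,-4): col outside [0, 171] -> not filled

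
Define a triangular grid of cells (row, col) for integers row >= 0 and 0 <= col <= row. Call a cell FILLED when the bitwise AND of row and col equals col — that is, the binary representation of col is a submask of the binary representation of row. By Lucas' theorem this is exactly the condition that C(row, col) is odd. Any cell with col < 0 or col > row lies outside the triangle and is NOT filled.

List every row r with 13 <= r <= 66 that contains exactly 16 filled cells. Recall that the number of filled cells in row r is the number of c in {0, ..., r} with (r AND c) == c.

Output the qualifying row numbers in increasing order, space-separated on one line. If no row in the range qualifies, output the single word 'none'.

Answer: 15 23 27 29 30 39 43 45 46 51 53 54 57 58 60

Derivation:
Row r has 2^popcount(r) filled cells, so we need popcount(r) = log2(16) = 4.
Scan r = 13..66 and keep those with exactly 4 one-bits:
r=13=1101 popcount=3 -> skip
r=14=1110 popcount=3 -> skip
r=15=1111 popcount=4 -> KEEP
r=16=10000 popcount=1 -> skip
r=17=10001 popcount=2 -> skip
r=18=10010 popcount=2 -> skip
r=19=10011 popcount=3 -> skip
r=20=10100 popcount=2 -> skip
r=21=10101 popcount=3 -> skip
r=22=10110 popcount=3 -> skip
r=23=10111 popcount=4 -> KEEP
r=24=11000 popcount=2 -> skip
r=25=11001 popcount=3 -> skip
r=26=11010 popcount=3 -> skip
r=27=11011 popcount=4 -> KEEP
r=28=11100 popcount=3 -> skip
r=29=11101 popcount=4 -> KEEP
r=30=11110 popcount=4 -> KEEP
r=31=11111 popcount=5 -> skip
r=32=100000 popcount=1 -> skip
r=33=100001 popcount=2 -> skip
r=34=100010 popcount=2 -> skip
r=35=100011 popcount=3 -> skip
r=36=100100 popcount=2 -> skip
r=37=100101 popcount=3 -> skip
r=38=100110 popcount=3 -> skip
r=39=100111 popcount=4 -> KEEP
r=40=101000 popcount=2 -> skip
r=41=101001 popcount=3 -> skip
r=42=101010 popcount=3 -> skip
r=43=101011 popcount=4 -> KEEP
r=44=101100 popcount=3 -> skip
r=45=101101 popcount=4 -> KEEP
r=46=101110 popcount=4 -> KEEP
r=47=101111 popcount=5 -> skip
r=48=110000 popcount=2 -> skip
r=49=110001 popcount=3 -> skip
r=50=110010 popcount=3 -> skip
r=51=110011 popcount=4 -> KEEP
r=52=110100 popcount=3 -> skip
r=53=110101 popcount=4 -> KEEP
r=54=110110 popcount=4 -> KEEP
r=55=110111 popcount=5 -> skip
r=56=111000 popcount=3 -> skip
r=57=111001 popcount=4 -> KEEP
r=58=111010 popcount=4 -> KEEP
r=59=111011 popcount=5 -> skip
r=60=111100 popcount=4 -> KEEP
r=61=111101 popcount=5 -> skip
r=62=111110 popcount=5 -> skip
r=63=111111 popcount=6 -> skip
r=64=1000000 popcount=1 -> skip
r=65=1000001 popcount=2 -> skip
r=66=1000010 popcount=2 -> skip
Kept rows: 15 23 27 29 30 39 43 45 46 51 53 54 57 58 60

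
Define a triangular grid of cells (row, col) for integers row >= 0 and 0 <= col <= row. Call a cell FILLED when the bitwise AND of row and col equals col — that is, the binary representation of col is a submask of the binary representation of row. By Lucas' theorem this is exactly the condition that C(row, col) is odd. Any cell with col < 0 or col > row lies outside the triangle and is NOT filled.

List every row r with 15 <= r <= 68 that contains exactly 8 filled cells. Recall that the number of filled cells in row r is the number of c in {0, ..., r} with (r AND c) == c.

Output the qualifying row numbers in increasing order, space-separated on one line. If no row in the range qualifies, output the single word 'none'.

Answer: 19 21 22 25 26 28 35 37 38 41 42 44 49 50 52 56 67

Derivation:
Row r has 2^popcount(r) filled cells, so we need popcount(r) = log2(8) = 3.
Scan r = 15..68 and keep those with exactly 3 one-bits:
r=15=1111 popcount=4 -> skip
r=16=10000 popcount=1 -> skip
r=17=10001 popcount=2 -> skip
r=18=10010 popcount=2 -> skip
r=19=10011 popcount=3 -> KEEP
r=20=10100 popcount=2 -> skip
r=21=10101 popcount=3 -> KEEP
r=22=10110 popcount=3 -> KEEP
r=23=10111 popcount=4 -> skip
r=24=11000 popcount=2 -> skip
r=25=11001 popcount=3 -> KEEP
r=26=11010 popcount=3 -> KEEP
r=27=11011 popcount=4 -> skip
r=28=11100 popcount=3 -> KEEP
r=29=11101 popcount=4 -> skip
r=30=11110 popcount=4 -> skip
r=31=11111 popcount=5 -> skip
r=32=100000 popcount=1 -> skip
r=33=100001 popcount=2 -> skip
r=34=100010 popcount=2 -> skip
r=35=100011 popcount=3 -> KEEP
r=36=100100 popcount=2 -> skip
r=37=100101 popcount=3 -> KEEP
r=38=100110 popcount=3 -> KEEP
r=39=100111 popcount=4 -> skip
r=40=101000 popcount=2 -> skip
r=41=101001 popcount=3 -> KEEP
r=42=101010 popcount=3 -> KEEP
r=43=101011 popcount=4 -> skip
r=44=101100 popcount=3 -> KEEP
r=45=101101 popcount=4 -> skip
r=46=101110 popcount=4 -> skip
r=47=101111 popcount=5 -> skip
r=48=110000 popcount=2 -> skip
r=49=110001 popcount=3 -> KEEP
r=50=110010 popcount=3 -> KEEP
r=51=110011 popcount=4 -> skip
r=52=110100 popcount=3 -> KEEP
r=53=110101 popcount=4 -> skip
r=54=110110 popcount=4 -> skip
r=55=110111 popcount=5 -> skip
r=56=111000 popcount=3 -> KEEP
r=57=111001 popcount=4 -> skip
r=58=111010 popcount=4 -> skip
r=59=111011 popcount=5 -> skip
r=60=111100 popcount=4 -> skip
r=61=111101 popcount=5 -> skip
r=62=111110 popcount=5 -> skip
r=63=111111 popcount=6 -> skip
r=64=1000000 popcount=1 -> skip
r=65=1000001 popcount=2 -> skip
r=66=1000010 popcount=2 -> skip
r=67=1000011 popcount=3 -> KEEP
r=68=1000100 popcount=2 -> skip
Kept rows: 19 21 22 25 26 28 35 37 38 41 42 44 49 50 52 56 67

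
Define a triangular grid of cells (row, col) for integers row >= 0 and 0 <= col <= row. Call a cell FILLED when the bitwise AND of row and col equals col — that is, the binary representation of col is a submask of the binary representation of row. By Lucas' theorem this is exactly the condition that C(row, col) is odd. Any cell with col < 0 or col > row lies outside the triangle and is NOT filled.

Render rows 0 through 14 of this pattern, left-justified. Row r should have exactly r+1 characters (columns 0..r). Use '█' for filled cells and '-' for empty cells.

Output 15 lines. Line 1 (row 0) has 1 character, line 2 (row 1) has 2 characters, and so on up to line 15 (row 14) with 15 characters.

r0=0: █
r1=1: ██
r2=10: █-█
r3=11: ████
r4=100: █---█
r5=101: ██--██
r6=110: █-█-█-█
r7=111: ████████
r8=1000: █-------█
r9=1001: ██------██
r10=1010: █-█-----█-█
r11=1011: ████----████
r12=1100: █---█---█---█
r13=1101: ██--██--██--██
r14=1110: █-█-█-█-█-█-█-█

Answer: █
██
█-█
████
█---█
██--██
█-█-█-█
████████
█-------█
██------██
█-█-----█-█
████----████
█---█---█---█
██--██--██--██
█-█-█-█-█-█-█-█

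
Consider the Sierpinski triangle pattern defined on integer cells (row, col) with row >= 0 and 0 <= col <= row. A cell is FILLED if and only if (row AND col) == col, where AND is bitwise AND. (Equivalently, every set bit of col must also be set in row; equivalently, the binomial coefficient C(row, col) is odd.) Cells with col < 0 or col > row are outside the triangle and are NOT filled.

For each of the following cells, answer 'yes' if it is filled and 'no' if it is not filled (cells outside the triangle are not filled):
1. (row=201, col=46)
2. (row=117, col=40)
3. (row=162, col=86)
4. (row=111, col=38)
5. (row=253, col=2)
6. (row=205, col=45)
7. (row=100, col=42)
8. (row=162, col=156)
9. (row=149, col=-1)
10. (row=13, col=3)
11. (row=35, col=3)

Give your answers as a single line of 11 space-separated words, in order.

(201,46): row=0b11001001, col=0b101110, row AND col = 0b1000 = 8; 8 != 46 -> empty
(117,40): row=0b1110101, col=0b101000, row AND col = 0b100000 = 32; 32 != 40 -> empty
(162,86): row=0b10100010, col=0b1010110, row AND col = 0b10 = 2; 2 != 86 -> empty
(111,38): row=0b1101111, col=0b100110, row AND col = 0b100110 = 38; 38 == 38 -> filled
(253,2): row=0b11111101, col=0b10, row AND col = 0b0 = 0; 0 != 2 -> empty
(205,45): row=0b11001101, col=0b101101, row AND col = 0b1101 = 13; 13 != 45 -> empty
(100,42): row=0b1100100, col=0b101010, row AND col = 0b100000 = 32; 32 != 42 -> empty
(162,156): row=0b10100010, col=0b10011100, row AND col = 0b10000000 = 128; 128 != 156 -> empty
(149,-1): col outside [0, 149] -> not filled
(13,3): row=0b1101, col=0b11, row AND col = 0b1 = 1; 1 != 3 -> empty
(35,3): row=0b100011, col=0b11, row AND col = 0b11 = 3; 3 == 3 -> filled

Answer: no no no yes no no no no no no yes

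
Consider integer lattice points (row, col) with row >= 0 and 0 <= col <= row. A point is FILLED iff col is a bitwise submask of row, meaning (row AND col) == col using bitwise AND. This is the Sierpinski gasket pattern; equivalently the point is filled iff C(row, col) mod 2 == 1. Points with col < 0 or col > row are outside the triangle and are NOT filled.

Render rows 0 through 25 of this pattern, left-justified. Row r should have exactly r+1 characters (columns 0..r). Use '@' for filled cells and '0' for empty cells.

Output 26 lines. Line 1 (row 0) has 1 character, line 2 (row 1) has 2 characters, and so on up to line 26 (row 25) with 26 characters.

r0=0: @
r1=1: @@
r2=10: @0@
r3=11: @@@@
r4=100: @000@
r5=101: @@00@@
r6=110: @0@0@0@
r7=111: @@@@@@@@
r8=1000: @0000000@
r9=1001: @@000000@@
r10=1010: @0@00000@0@
r11=1011: @@@@0000@@@@
r12=1100: @000@000@000@
r13=1101: @@00@@00@@00@@
r14=1110: @0@0@0@0@0@0@0@
r15=1111: @@@@@@@@@@@@@@@@
r16=10000: @000000000000000@
r17=10001: @@00000000000000@@
r18=10010: @0@0000000000000@0@
r19=10011: @@@@000000000000@@@@
r20=10100: @000@00000000000@000@
r21=10101: @@00@@0000000000@@00@@
r22=10110: @0@0@0@000000000@0@0@0@
r23=10111: @@@@@@@@00000000@@@@@@@@
r24=11000: @0000000@0000000@0000000@
r25=11001: @@000000@@000000@@000000@@

Answer: @
@@
@0@
@@@@
@000@
@@00@@
@0@0@0@
@@@@@@@@
@0000000@
@@000000@@
@0@00000@0@
@@@@0000@@@@
@000@000@000@
@@00@@00@@00@@
@0@0@0@0@0@0@0@
@@@@@@@@@@@@@@@@
@000000000000000@
@@00000000000000@@
@0@0000000000000@0@
@@@@000000000000@@@@
@000@00000000000@000@
@@00@@0000000000@@00@@
@0@0@0@000000000@0@0@0@
@@@@@@@@00000000@@@@@@@@
@0000000@0000000@0000000@
@@000000@@000000@@000000@@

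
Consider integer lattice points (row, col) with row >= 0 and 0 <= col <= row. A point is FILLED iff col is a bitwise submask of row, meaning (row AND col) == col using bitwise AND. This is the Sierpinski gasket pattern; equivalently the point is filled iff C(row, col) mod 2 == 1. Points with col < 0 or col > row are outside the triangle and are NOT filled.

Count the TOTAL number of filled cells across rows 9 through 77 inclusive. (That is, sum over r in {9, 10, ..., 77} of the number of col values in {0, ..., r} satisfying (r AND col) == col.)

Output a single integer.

r9=1001 pc2: +4 =4
r10=1010 pc2: +4 =8
r11=1011 pc3: +8 =16
r12=1100 pc2: +4 =20
r13=1101 pc3: +8 =28
r14=1110 pc3: +8 =36
r15=1111 pc4: +16 =52
r16=10000 pc1: +2 =54
r17=10001 pc2: +4 =58
r18=10010 pc2: +4 =62
r19=10011 pc3: +8 =70
r20=10100 pc2: +4 =74
r21=10101 pc3: +8 =82
r22=10110 pc3: +8 =90
r23=10111 pc4: +16 =106
r24=11000 pc2: +4 =110
r25=11001 pc3: +8 =118
r26=11010 pc3: +8 =126
r27=11011 pc4: +16 =142
r28=11100 pc3: +8 =150
r29=11101 pc4: +16 =166
r30=11110 pc4: +16 =182
r31=11111 pc5: +32 =214
r32=100000 pc1: +2 =216
r33=100001 pc2: +4 =220
r34=100010 pc2: +4 =224
r35=100011 pc3: +8 =232
r36=100100 pc2: +4 =236
r37=100101 pc3: +8 =244
r38=100110 pc3: +8 =252
r39=100111 pc4: +16 =268
r40=101000 pc2: +4 =272
r41=101001 pc3: +8 =280
r42=101010 pc3: +8 =288
r43=101011 pc4: +16 =304
r44=101100 pc3: +8 =312
r45=101101 pc4: +16 =328
r46=101110 pc4: +16 =344
r47=101111 pc5: +32 =376
r48=110000 pc2: +4 =380
r49=110001 pc3: +8 =388
r50=110010 pc3: +8 =396
r51=110011 pc4: +16 =412
r52=110100 pc3: +8 =420
r53=110101 pc4: +16 =436
r54=110110 pc4: +16 =452
r55=110111 pc5: +32 =484
r56=111000 pc3: +8 =492
r57=111001 pc4: +16 =508
r58=111010 pc4: +16 =524
r59=111011 pc5: +32 =556
r60=111100 pc4: +16 =572
r61=111101 pc5: +32 =604
r62=111110 pc5: +32 =636
r63=111111 pc6: +64 =700
r64=1000000 pc1: +2 =702
r65=1000001 pc2: +4 =706
r66=1000010 pc2: +4 =710
r67=1000011 pc3: +8 =718
r68=1000100 pc2: +4 =722
r69=1000101 pc3: +8 =730
r70=1000110 pc3: +8 =738
r71=1000111 pc4: +16 =754
r72=1001000 pc2: +4 =758
r73=1001001 pc3: +8 =766
r74=1001010 pc3: +8 =774
r75=1001011 pc4: +16 =790
r76=1001100 pc3: +8 =798
r77=1001101 pc4: +16 =814

Answer: 814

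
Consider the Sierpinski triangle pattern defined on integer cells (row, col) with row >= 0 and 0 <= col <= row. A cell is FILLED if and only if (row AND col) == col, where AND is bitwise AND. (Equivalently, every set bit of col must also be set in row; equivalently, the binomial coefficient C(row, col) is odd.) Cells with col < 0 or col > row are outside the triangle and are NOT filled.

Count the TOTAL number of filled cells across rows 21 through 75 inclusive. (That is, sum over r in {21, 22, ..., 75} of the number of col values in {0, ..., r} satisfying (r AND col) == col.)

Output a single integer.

r21=10101 pc3: +8 =8
r22=10110 pc3: +8 =16
r23=10111 pc4: +16 =32
r24=11000 pc2: +4 =36
r25=11001 pc3: +8 =44
r26=11010 pc3: +8 =52
r27=11011 pc4: +16 =68
r28=11100 pc3: +8 =76
r29=11101 pc4: +16 =92
r30=11110 pc4: +16 =108
r31=11111 pc5: +32 =140
r32=100000 pc1: +2 =142
r33=100001 pc2: +4 =146
r34=100010 pc2: +4 =150
r35=100011 pc3: +8 =158
r36=100100 pc2: +4 =162
r37=100101 pc3: +8 =170
r38=100110 pc3: +8 =178
r39=100111 pc4: +16 =194
r40=101000 pc2: +4 =198
r41=101001 pc3: +8 =206
r42=101010 pc3: +8 =214
r43=101011 pc4: +16 =230
r44=101100 pc3: +8 =238
r45=101101 pc4: +16 =254
r46=101110 pc4: +16 =270
r47=101111 pc5: +32 =302
r48=110000 pc2: +4 =306
r49=110001 pc3: +8 =314
r50=110010 pc3: +8 =322
r51=110011 pc4: +16 =338
r52=110100 pc3: +8 =346
r53=110101 pc4: +16 =362
r54=110110 pc4: +16 =378
r55=110111 pc5: +32 =410
r56=111000 pc3: +8 =418
r57=111001 pc4: +16 =434
r58=111010 pc4: +16 =450
r59=111011 pc5: +32 =482
r60=111100 pc4: +16 =498
r61=111101 pc5: +32 =530
r62=111110 pc5: +32 =562
r63=111111 pc6: +64 =626
r64=1000000 pc1: +2 =628
r65=1000001 pc2: +4 =632
r66=1000010 pc2: +4 =636
r67=1000011 pc3: +8 =644
r68=1000100 pc2: +4 =648
r69=1000101 pc3: +8 =656
r70=1000110 pc3: +8 =664
r71=1000111 pc4: +16 =680
r72=1001000 pc2: +4 =684
r73=1001001 pc3: +8 =692
r74=1001010 pc3: +8 =700
r75=1001011 pc4: +16 =716

Answer: 716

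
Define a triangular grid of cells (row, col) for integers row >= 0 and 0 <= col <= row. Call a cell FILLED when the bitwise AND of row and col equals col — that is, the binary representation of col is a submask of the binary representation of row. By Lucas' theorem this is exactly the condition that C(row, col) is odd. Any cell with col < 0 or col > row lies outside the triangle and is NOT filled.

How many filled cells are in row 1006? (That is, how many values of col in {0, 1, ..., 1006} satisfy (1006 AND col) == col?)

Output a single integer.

1006 in binary = 1111101110
popcount(1006) = number of 1-bits in 1111101110 = 8
A col c satisfies (1006 AND c) == c iff every set bit of c is also set in 1006; each of the 8 set bits of 1006 can independently be on or off in c.
count = 2^8 = 256

Answer: 256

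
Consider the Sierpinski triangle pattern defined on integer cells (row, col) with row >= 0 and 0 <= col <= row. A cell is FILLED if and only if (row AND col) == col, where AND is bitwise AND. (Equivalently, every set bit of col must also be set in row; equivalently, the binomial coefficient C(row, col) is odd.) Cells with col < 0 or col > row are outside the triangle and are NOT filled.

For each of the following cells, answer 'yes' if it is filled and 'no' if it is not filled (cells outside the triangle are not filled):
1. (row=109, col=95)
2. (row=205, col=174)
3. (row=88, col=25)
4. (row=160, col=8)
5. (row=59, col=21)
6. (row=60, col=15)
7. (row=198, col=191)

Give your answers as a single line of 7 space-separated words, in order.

Answer: no no no no no no no

Derivation:
(109,95): row=0b1101101, col=0b1011111, row AND col = 0b1001101 = 77; 77 != 95 -> empty
(205,174): row=0b11001101, col=0b10101110, row AND col = 0b10001100 = 140; 140 != 174 -> empty
(88,25): row=0b1011000, col=0b11001, row AND col = 0b11000 = 24; 24 != 25 -> empty
(160,8): row=0b10100000, col=0b1000, row AND col = 0b0 = 0; 0 != 8 -> empty
(59,21): row=0b111011, col=0b10101, row AND col = 0b10001 = 17; 17 != 21 -> empty
(60,15): row=0b111100, col=0b1111, row AND col = 0b1100 = 12; 12 != 15 -> empty
(198,191): row=0b11000110, col=0b10111111, row AND col = 0b10000110 = 134; 134 != 191 -> empty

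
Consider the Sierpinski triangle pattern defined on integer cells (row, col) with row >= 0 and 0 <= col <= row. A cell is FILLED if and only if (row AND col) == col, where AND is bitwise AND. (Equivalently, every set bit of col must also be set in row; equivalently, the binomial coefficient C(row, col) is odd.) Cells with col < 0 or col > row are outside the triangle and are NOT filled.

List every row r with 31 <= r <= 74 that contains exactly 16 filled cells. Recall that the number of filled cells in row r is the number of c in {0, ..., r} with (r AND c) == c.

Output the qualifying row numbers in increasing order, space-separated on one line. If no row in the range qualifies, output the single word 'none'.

Answer: 39 43 45 46 51 53 54 57 58 60 71

Derivation:
Row r has 2^popcount(r) filled cells, so we need popcount(r) = log2(16) = 4.
Scan r = 31..74 and keep those with exactly 4 one-bits:
r=31=11111 popcount=5 -> skip
r=32=100000 popcount=1 -> skip
r=33=100001 popcount=2 -> skip
r=34=100010 popcount=2 -> skip
r=35=100011 popcount=3 -> skip
r=36=100100 popcount=2 -> skip
r=37=100101 popcount=3 -> skip
r=38=100110 popcount=3 -> skip
r=39=100111 popcount=4 -> KEEP
r=40=101000 popcount=2 -> skip
r=41=101001 popcount=3 -> skip
r=42=101010 popcount=3 -> skip
r=43=101011 popcount=4 -> KEEP
r=44=101100 popcount=3 -> skip
r=45=101101 popcount=4 -> KEEP
r=46=101110 popcount=4 -> KEEP
r=47=101111 popcount=5 -> skip
r=48=110000 popcount=2 -> skip
r=49=110001 popcount=3 -> skip
r=50=110010 popcount=3 -> skip
r=51=110011 popcount=4 -> KEEP
r=52=110100 popcount=3 -> skip
r=53=110101 popcount=4 -> KEEP
r=54=110110 popcount=4 -> KEEP
r=55=110111 popcount=5 -> skip
r=56=111000 popcount=3 -> skip
r=57=111001 popcount=4 -> KEEP
r=58=111010 popcount=4 -> KEEP
r=59=111011 popcount=5 -> skip
r=60=111100 popcount=4 -> KEEP
r=61=111101 popcount=5 -> skip
r=62=111110 popcount=5 -> skip
r=63=111111 popcount=6 -> skip
r=64=1000000 popcount=1 -> skip
r=65=1000001 popcount=2 -> skip
r=66=1000010 popcount=2 -> skip
r=67=1000011 popcount=3 -> skip
r=68=1000100 popcount=2 -> skip
r=69=1000101 popcount=3 -> skip
r=70=1000110 popcount=3 -> skip
r=71=1000111 popcount=4 -> KEEP
r=72=1001000 popcount=2 -> skip
r=73=1001001 popcount=3 -> skip
r=74=1001010 popcount=3 -> skip
Kept rows: 39 43 45 46 51 53 54 57 58 60 71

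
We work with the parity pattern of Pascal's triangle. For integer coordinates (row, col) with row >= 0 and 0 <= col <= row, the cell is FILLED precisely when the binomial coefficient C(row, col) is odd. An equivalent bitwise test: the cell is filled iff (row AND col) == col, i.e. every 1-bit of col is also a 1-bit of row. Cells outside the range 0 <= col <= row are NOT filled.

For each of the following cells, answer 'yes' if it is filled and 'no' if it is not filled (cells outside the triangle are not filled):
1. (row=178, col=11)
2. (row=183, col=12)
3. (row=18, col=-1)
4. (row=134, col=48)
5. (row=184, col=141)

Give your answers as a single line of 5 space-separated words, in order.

Answer: no no no no no

Derivation:
(178,11): row=0b10110010, col=0b1011, row AND col = 0b10 = 2; 2 != 11 -> empty
(183,12): row=0b10110111, col=0b1100, row AND col = 0b100 = 4; 4 != 12 -> empty
(18,-1): col outside [0, 18] -> not filled
(134,48): row=0b10000110, col=0b110000, row AND col = 0b0 = 0; 0 != 48 -> empty
(184,141): row=0b10111000, col=0b10001101, row AND col = 0b10001000 = 136; 136 != 141 -> empty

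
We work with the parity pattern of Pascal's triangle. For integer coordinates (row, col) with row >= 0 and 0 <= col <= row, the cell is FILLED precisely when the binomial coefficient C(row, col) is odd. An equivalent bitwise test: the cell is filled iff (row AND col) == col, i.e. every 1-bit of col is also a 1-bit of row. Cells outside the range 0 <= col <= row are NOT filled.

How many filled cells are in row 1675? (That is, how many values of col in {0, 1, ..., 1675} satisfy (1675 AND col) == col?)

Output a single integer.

1675 in binary = 11010001011
popcount(1675) = number of 1-bits in 11010001011 = 6
A col c satisfies (1675 AND c) == c iff every set bit of c is also set in 1675; each of the 6 set bits of 1675 can independently be on or off in c.
count = 2^6 = 64

Answer: 64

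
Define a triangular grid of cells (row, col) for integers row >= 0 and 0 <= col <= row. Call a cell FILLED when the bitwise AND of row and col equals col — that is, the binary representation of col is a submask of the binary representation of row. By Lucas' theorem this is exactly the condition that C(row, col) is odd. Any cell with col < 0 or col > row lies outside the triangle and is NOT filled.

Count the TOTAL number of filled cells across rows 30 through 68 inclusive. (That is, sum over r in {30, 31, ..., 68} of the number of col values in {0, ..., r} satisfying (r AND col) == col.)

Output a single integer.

Answer: 556

Derivation:
r30=11110 pc4: +16 =16
r31=11111 pc5: +32 =48
r32=100000 pc1: +2 =50
r33=100001 pc2: +4 =54
r34=100010 pc2: +4 =58
r35=100011 pc3: +8 =66
r36=100100 pc2: +4 =70
r37=100101 pc3: +8 =78
r38=100110 pc3: +8 =86
r39=100111 pc4: +16 =102
r40=101000 pc2: +4 =106
r41=101001 pc3: +8 =114
r42=101010 pc3: +8 =122
r43=101011 pc4: +16 =138
r44=101100 pc3: +8 =146
r45=101101 pc4: +16 =162
r46=101110 pc4: +16 =178
r47=101111 pc5: +32 =210
r48=110000 pc2: +4 =214
r49=110001 pc3: +8 =222
r50=110010 pc3: +8 =230
r51=110011 pc4: +16 =246
r52=110100 pc3: +8 =254
r53=110101 pc4: +16 =270
r54=110110 pc4: +16 =286
r55=110111 pc5: +32 =318
r56=111000 pc3: +8 =326
r57=111001 pc4: +16 =342
r58=111010 pc4: +16 =358
r59=111011 pc5: +32 =390
r60=111100 pc4: +16 =406
r61=111101 pc5: +32 =438
r62=111110 pc5: +32 =470
r63=111111 pc6: +64 =534
r64=1000000 pc1: +2 =536
r65=1000001 pc2: +4 =540
r66=1000010 pc2: +4 =544
r67=1000011 pc3: +8 =552
r68=1000100 pc2: +4 =556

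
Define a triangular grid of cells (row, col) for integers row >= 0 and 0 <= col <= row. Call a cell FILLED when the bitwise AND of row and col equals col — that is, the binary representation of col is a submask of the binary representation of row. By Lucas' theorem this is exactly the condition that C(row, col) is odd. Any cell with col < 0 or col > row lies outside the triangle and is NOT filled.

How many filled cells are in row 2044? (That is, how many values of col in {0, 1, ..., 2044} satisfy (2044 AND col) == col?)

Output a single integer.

2044 in binary = 11111111100
popcount(2044) = number of 1-bits in 11111111100 = 9
A col c satisfies (2044 AND c) == c iff every set bit of c is also set in 2044; each of the 9 set bits of 2044 can independently be on or off in c.
count = 2^9 = 512

Answer: 512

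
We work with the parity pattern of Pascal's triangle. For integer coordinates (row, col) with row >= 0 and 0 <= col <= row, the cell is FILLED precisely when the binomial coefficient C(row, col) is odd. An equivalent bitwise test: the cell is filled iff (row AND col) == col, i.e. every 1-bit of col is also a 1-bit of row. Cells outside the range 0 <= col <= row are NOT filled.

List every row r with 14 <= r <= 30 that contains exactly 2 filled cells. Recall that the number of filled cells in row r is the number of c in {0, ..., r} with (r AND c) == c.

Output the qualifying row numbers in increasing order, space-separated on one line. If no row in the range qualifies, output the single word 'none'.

Row r has 2^popcount(r) filled cells, so we need popcount(r) = log2(2) = 1.
Scan r = 14..30 and keep those with exactly 1 one-bits:
r=14=1110 popcount=3 -> skip
r=15=1111 popcount=4 -> skip
r=16=10000 popcount=1 -> KEEP
r=17=10001 popcount=2 -> skip
r=18=10010 popcount=2 -> skip
r=19=10011 popcount=3 -> skip
r=20=10100 popcount=2 -> skip
r=21=10101 popcount=3 -> skip
r=22=10110 popcount=3 -> skip
r=23=10111 popcount=4 -> skip
r=24=11000 popcount=2 -> skip
r=25=11001 popcount=3 -> skip
r=26=11010 popcount=3 -> skip
r=27=11011 popcount=4 -> skip
r=28=11100 popcount=3 -> skip
r=29=11101 popcount=4 -> skip
r=30=11110 popcount=4 -> skip
Kept rows: 16

Answer: 16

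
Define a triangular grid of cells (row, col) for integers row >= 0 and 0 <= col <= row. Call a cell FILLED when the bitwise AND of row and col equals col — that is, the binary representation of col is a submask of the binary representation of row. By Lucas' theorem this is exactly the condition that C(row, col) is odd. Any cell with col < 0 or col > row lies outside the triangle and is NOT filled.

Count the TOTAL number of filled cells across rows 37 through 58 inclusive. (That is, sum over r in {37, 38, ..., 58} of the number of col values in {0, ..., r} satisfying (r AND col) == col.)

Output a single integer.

Answer: 288

Derivation:
r37=100101 pc3: +8 =8
r38=100110 pc3: +8 =16
r39=100111 pc4: +16 =32
r40=101000 pc2: +4 =36
r41=101001 pc3: +8 =44
r42=101010 pc3: +8 =52
r43=101011 pc4: +16 =68
r44=101100 pc3: +8 =76
r45=101101 pc4: +16 =92
r46=101110 pc4: +16 =108
r47=101111 pc5: +32 =140
r48=110000 pc2: +4 =144
r49=110001 pc3: +8 =152
r50=110010 pc3: +8 =160
r51=110011 pc4: +16 =176
r52=110100 pc3: +8 =184
r53=110101 pc4: +16 =200
r54=110110 pc4: +16 =216
r55=110111 pc5: +32 =248
r56=111000 pc3: +8 =256
r57=111001 pc4: +16 =272
r58=111010 pc4: +16 =288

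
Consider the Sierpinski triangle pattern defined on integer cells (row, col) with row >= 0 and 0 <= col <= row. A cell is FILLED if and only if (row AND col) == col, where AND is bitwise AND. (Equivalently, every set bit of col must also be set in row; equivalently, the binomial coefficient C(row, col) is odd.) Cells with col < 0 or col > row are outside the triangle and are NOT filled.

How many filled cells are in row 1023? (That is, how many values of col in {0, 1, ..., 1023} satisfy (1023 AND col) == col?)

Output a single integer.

Answer: 1024

Derivation:
1023 in binary = 1111111111
popcount(1023) = number of 1-bits in 1111111111 = 10
A col c satisfies (1023 AND c) == c iff every set bit of c is also set in 1023; each of the 10 set bits of 1023 can independently be on or off in c.
count = 2^10 = 1024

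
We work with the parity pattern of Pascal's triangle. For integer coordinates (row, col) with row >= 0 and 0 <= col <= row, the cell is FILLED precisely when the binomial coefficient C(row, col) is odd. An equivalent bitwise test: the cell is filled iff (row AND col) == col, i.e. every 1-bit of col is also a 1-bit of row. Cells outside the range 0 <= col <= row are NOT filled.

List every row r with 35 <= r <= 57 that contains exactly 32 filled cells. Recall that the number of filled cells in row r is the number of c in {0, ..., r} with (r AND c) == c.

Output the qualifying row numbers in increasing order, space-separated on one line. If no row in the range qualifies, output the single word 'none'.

Row r has 2^popcount(r) filled cells, so we need popcount(r) = log2(32) = 5.
Scan r = 35..57 and keep those with exactly 5 one-bits:
r=35=100011 popcount=3 -> skip
r=36=100100 popcount=2 -> skip
r=37=100101 popcount=3 -> skip
r=38=100110 popcount=3 -> skip
r=39=100111 popcount=4 -> skip
r=40=101000 popcount=2 -> skip
r=41=101001 popcount=3 -> skip
r=42=101010 popcount=3 -> skip
r=43=101011 popcount=4 -> skip
r=44=101100 popcount=3 -> skip
r=45=101101 popcount=4 -> skip
r=46=101110 popcount=4 -> skip
r=47=101111 popcount=5 -> KEEP
r=48=110000 popcount=2 -> skip
r=49=110001 popcount=3 -> skip
r=50=110010 popcount=3 -> skip
r=51=110011 popcount=4 -> skip
r=52=110100 popcount=3 -> skip
r=53=110101 popcount=4 -> skip
r=54=110110 popcount=4 -> skip
r=55=110111 popcount=5 -> KEEP
r=56=111000 popcount=3 -> skip
r=57=111001 popcount=4 -> skip
Kept rows: 47 55

Answer: 47 55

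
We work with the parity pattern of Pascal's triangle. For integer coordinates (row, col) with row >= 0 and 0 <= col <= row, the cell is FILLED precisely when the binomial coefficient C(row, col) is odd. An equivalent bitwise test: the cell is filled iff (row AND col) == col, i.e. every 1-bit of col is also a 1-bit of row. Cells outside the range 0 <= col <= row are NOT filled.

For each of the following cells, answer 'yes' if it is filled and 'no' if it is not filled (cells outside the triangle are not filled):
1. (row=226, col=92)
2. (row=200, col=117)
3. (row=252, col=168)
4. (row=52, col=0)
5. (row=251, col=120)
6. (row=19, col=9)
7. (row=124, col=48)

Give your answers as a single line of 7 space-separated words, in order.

(226,92): row=0b11100010, col=0b1011100, row AND col = 0b1000000 = 64; 64 != 92 -> empty
(200,117): row=0b11001000, col=0b1110101, row AND col = 0b1000000 = 64; 64 != 117 -> empty
(252,168): row=0b11111100, col=0b10101000, row AND col = 0b10101000 = 168; 168 == 168 -> filled
(52,0): row=0b110100, col=0b0, row AND col = 0b0 = 0; 0 == 0 -> filled
(251,120): row=0b11111011, col=0b1111000, row AND col = 0b1111000 = 120; 120 == 120 -> filled
(19,9): row=0b10011, col=0b1001, row AND col = 0b1 = 1; 1 != 9 -> empty
(124,48): row=0b1111100, col=0b110000, row AND col = 0b110000 = 48; 48 == 48 -> filled

Answer: no no yes yes yes no yes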